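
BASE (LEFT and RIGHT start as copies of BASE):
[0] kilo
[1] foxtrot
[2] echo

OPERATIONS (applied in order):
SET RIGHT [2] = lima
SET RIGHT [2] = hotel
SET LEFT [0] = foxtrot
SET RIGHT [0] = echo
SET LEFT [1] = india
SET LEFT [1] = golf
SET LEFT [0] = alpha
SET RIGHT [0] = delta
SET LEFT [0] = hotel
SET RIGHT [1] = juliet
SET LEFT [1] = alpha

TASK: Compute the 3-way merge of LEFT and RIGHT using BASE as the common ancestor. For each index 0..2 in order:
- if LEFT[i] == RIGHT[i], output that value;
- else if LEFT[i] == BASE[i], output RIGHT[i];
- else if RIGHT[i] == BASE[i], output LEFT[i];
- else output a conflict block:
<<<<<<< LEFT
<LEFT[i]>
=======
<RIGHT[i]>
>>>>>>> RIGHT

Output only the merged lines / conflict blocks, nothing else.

Answer: <<<<<<< LEFT
hotel
=======
delta
>>>>>>> RIGHT
<<<<<<< LEFT
alpha
=======
juliet
>>>>>>> RIGHT
hotel

Derivation:
Final LEFT:  [hotel, alpha, echo]
Final RIGHT: [delta, juliet, hotel]
i=0: BASE=kilo L=hotel R=delta all differ -> CONFLICT
i=1: BASE=foxtrot L=alpha R=juliet all differ -> CONFLICT
i=2: L=echo=BASE, R=hotel -> take RIGHT -> hotel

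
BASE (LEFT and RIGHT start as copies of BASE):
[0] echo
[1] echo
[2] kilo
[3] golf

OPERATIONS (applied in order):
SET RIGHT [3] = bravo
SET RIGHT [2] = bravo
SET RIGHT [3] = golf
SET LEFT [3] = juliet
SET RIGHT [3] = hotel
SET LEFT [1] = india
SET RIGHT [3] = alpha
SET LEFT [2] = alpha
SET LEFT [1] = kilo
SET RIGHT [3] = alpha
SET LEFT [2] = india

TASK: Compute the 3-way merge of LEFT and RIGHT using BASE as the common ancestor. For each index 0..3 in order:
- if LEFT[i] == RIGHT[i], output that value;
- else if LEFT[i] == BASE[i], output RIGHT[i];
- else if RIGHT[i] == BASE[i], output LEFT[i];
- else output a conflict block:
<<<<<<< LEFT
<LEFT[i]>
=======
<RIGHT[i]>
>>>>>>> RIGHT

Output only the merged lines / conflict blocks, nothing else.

Answer: echo
kilo
<<<<<<< LEFT
india
=======
bravo
>>>>>>> RIGHT
<<<<<<< LEFT
juliet
=======
alpha
>>>>>>> RIGHT

Derivation:
Final LEFT:  [echo, kilo, india, juliet]
Final RIGHT: [echo, echo, bravo, alpha]
i=0: L=echo R=echo -> agree -> echo
i=1: L=kilo, R=echo=BASE -> take LEFT -> kilo
i=2: BASE=kilo L=india R=bravo all differ -> CONFLICT
i=3: BASE=golf L=juliet R=alpha all differ -> CONFLICT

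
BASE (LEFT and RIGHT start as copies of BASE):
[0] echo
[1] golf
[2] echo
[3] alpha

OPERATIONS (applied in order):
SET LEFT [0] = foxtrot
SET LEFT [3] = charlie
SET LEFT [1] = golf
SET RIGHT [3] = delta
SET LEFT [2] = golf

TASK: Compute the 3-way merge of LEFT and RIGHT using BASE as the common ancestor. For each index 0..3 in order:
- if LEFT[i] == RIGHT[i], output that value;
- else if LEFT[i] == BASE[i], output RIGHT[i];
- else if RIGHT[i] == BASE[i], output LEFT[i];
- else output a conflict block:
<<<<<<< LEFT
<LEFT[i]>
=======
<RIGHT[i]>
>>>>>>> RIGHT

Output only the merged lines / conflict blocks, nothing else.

Final LEFT:  [foxtrot, golf, golf, charlie]
Final RIGHT: [echo, golf, echo, delta]
i=0: L=foxtrot, R=echo=BASE -> take LEFT -> foxtrot
i=1: L=golf R=golf -> agree -> golf
i=2: L=golf, R=echo=BASE -> take LEFT -> golf
i=3: BASE=alpha L=charlie R=delta all differ -> CONFLICT

Answer: foxtrot
golf
golf
<<<<<<< LEFT
charlie
=======
delta
>>>>>>> RIGHT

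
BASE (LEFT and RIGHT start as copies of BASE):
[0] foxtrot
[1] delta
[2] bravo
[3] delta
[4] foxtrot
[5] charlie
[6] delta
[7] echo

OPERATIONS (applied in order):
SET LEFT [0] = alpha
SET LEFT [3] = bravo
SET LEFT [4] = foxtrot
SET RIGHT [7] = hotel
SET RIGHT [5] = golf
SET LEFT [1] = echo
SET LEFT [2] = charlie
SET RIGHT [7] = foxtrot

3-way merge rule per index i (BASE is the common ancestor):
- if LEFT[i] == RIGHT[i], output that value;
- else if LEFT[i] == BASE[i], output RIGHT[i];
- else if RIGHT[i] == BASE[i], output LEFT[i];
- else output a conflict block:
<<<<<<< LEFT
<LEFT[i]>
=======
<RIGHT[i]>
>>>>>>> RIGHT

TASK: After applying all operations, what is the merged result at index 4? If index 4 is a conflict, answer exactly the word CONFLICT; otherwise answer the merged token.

Answer: foxtrot

Derivation:
Final LEFT:  [alpha, echo, charlie, bravo, foxtrot, charlie, delta, echo]
Final RIGHT: [foxtrot, delta, bravo, delta, foxtrot, golf, delta, foxtrot]
i=0: L=alpha, R=foxtrot=BASE -> take LEFT -> alpha
i=1: L=echo, R=delta=BASE -> take LEFT -> echo
i=2: L=charlie, R=bravo=BASE -> take LEFT -> charlie
i=3: L=bravo, R=delta=BASE -> take LEFT -> bravo
i=4: L=foxtrot R=foxtrot -> agree -> foxtrot
i=5: L=charlie=BASE, R=golf -> take RIGHT -> golf
i=6: L=delta R=delta -> agree -> delta
i=7: L=echo=BASE, R=foxtrot -> take RIGHT -> foxtrot
Index 4 -> foxtrot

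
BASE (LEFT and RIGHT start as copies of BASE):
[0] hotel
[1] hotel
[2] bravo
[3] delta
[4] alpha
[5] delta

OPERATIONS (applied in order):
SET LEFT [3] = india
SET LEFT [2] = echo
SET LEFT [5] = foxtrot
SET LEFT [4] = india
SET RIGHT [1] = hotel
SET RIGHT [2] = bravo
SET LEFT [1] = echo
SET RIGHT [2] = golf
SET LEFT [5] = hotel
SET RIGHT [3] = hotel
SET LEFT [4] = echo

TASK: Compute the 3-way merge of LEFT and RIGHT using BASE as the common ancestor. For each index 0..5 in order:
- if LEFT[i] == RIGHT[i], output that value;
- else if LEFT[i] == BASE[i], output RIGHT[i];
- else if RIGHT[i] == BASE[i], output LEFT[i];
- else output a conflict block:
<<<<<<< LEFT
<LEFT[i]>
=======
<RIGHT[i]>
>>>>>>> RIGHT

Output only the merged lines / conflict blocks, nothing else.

Final LEFT:  [hotel, echo, echo, india, echo, hotel]
Final RIGHT: [hotel, hotel, golf, hotel, alpha, delta]
i=0: L=hotel R=hotel -> agree -> hotel
i=1: L=echo, R=hotel=BASE -> take LEFT -> echo
i=2: BASE=bravo L=echo R=golf all differ -> CONFLICT
i=3: BASE=delta L=india R=hotel all differ -> CONFLICT
i=4: L=echo, R=alpha=BASE -> take LEFT -> echo
i=5: L=hotel, R=delta=BASE -> take LEFT -> hotel

Answer: hotel
echo
<<<<<<< LEFT
echo
=======
golf
>>>>>>> RIGHT
<<<<<<< LEFT
india
=======
hotel
>>>>>>> RIGHT
echo
hotel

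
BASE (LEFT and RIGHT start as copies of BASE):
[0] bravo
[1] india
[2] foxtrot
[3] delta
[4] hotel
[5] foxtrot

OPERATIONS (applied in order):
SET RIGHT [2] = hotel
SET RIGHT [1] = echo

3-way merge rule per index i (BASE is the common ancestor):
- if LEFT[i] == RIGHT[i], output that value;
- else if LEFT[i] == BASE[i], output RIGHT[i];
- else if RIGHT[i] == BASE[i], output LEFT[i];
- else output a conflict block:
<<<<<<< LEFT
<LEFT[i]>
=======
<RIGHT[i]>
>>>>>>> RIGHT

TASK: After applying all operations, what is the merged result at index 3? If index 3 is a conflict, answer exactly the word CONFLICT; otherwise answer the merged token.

Answer: delta

Derivation:
Final LEFT:  [bravo, india, foxtrot, delta, hotel, foxtrot]
Final RIGHT: [bravo, echo, hotel, delta, hotel, foxtrot]
i=0: L=bravo R=bravo -> agree -> bravo
i=1: L=india=BASE, R=echo -> take RIGHT -> echo
i=2: L=foxtrot=BASE, R=hotel -> take RIGHT -> hotel
i=3: L=delta R=delta -> agree -> delta
i=4: L=hotel R=hotel -> agree -> hotel
i=5: L=foxtrot R=foxtrot -> agree -> foxtrot
Index 3 -> delta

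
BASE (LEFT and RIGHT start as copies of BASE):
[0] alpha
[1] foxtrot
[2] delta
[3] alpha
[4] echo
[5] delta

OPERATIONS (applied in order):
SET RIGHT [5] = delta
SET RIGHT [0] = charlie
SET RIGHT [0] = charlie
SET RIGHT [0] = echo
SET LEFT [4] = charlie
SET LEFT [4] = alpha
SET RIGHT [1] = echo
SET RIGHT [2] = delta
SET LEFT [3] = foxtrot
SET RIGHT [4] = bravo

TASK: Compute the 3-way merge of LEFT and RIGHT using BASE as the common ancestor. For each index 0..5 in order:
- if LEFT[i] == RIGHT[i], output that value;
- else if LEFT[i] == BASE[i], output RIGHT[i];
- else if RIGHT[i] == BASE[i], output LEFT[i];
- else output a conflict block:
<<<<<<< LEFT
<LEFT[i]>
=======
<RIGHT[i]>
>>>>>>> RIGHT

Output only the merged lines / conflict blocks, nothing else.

Answer: echo
echo
delta
foxtrot
<<<<<<< LEFT
alpha
=======
bravo
>>>>>>> RIGHT
delta

Derivation:
Final LEFT:  [alpha, foxtrot, delta, foxtrot, alpha, delta]
Final RIGHT: [echo, echo, delta, alpha, bravo, delta]
i=0: L=alpha=BASE, R=echo -> take RIGHT -> echo
i=1: L=foxtrot=BASE, R=echo -> take RIGHT -> echo
i=2: L=delta R=delta -> agree -> delta
i=3: L=foxtrot, R=alpha=BASE -> take LEFT -> foxtrot
i=4: BASE=echo L=alpha R=bravo all differ -> CONFLICT
i=5: L=delta R=delta -> agree -> delta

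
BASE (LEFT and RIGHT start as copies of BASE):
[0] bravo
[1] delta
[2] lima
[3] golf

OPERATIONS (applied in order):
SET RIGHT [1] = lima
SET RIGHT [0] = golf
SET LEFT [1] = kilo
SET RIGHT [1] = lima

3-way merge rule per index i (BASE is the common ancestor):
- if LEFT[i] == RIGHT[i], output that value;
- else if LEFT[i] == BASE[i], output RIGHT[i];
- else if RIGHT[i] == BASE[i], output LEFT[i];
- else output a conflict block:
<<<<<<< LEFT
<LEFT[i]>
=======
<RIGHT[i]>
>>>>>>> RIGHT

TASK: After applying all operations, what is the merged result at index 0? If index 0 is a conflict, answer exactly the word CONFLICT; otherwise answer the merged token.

Final LEFT:  [bravo, kilo, lima, golf]
Final RIGHT: [golf, lima, lima, golf]
i=0: L=bravo=BASE, R=golf -> take RIGHT -> golf
i=1: BASE=delta L=kilo R=lima all differ -> CONFLICT
i=2: L=lima R=lima -> agree -> lima
i=3: L=golf R=golf -> agree -> golf
Index 0 -> golf

Answer: golf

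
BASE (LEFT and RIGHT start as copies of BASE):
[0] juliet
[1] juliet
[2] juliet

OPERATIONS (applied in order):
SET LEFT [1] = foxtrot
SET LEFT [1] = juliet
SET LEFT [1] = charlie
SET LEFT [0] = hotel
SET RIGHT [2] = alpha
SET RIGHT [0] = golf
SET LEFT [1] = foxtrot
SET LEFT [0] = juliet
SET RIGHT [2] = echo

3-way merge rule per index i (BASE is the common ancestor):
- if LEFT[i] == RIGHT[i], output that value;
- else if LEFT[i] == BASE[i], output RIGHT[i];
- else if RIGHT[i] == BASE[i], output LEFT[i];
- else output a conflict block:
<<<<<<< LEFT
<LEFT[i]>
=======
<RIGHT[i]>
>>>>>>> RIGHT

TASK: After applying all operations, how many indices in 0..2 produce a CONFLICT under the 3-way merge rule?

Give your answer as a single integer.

Final LEFT:  [juliet, foxtrot, juliet]
Final RIGHT: [golf, juliet, echo]
i=0: L=juliet=BASE, R=golf -> take RIGHT -> golf
i=1: L=foxtrot, R=juliet=BASE -> take LEFT -> foxtrot
i=2: L=juliet=BASE, R=echo -> take RIGHT -> echo
Conflict count: 0

Answer: 0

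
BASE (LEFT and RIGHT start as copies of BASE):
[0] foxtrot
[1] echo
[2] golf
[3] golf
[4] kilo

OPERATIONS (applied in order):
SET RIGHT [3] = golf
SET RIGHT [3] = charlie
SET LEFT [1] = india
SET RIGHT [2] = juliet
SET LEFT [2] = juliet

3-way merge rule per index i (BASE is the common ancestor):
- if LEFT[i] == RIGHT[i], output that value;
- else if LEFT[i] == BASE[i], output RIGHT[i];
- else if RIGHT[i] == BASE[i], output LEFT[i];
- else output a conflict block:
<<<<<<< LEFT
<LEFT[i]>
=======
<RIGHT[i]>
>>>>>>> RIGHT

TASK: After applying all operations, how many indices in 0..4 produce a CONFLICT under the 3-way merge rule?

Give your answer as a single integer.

Answer: 0

Derivation:
Final LEFT:  [foxtrot, india, juliet, golf, kilo]
Final RIGHT: [foxtrot, echo, juliet, charlie, kilo]
i=0: L=foxtrot R=foxtrot -> agree -> foxtrot
i=1: L=india, R=echo=BASE -> take LEFT -> india
i=2: L=juliet R=juliet -> agree -> juliet
i=3: L=golf=BASE, R=charlie -> take RIGHT -> charlie
i=4: L=kilo R=kilo -> agree -> kilo
Conflict count: 0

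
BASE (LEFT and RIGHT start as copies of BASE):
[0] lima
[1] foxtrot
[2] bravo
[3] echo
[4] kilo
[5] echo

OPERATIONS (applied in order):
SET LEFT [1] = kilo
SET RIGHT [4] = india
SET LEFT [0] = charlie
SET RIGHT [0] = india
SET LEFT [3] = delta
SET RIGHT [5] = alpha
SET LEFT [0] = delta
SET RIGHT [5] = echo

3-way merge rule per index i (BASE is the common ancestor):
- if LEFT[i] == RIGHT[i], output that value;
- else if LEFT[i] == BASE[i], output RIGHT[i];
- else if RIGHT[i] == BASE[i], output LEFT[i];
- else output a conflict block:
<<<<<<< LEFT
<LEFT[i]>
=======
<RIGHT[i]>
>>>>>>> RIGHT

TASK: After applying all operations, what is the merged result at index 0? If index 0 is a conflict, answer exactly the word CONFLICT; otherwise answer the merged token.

Final LEFT:  [delta, kilo, bravo, delta, kilo, echo]
Final RIGHT: [india, foxtrot, bravo, echo, india, echo]
i=0: BASE=lima L=delta R=india all differ -> CONFLICT
i=1: L=kilo, R=foxtrot=BASE -> take LEFT -> kilo
i=2: L=bravo R=bravo -> agree -> bravo
i=3: L=delta, R=echo=BASE -> take LEFT -> delta
i=4: L=kilo=BASE, R=india -> take RIGHT -> india
i=5: L=echo R=echo -> agree -> echo
Index 0 -> CONFLICT

Answer: CONFLICT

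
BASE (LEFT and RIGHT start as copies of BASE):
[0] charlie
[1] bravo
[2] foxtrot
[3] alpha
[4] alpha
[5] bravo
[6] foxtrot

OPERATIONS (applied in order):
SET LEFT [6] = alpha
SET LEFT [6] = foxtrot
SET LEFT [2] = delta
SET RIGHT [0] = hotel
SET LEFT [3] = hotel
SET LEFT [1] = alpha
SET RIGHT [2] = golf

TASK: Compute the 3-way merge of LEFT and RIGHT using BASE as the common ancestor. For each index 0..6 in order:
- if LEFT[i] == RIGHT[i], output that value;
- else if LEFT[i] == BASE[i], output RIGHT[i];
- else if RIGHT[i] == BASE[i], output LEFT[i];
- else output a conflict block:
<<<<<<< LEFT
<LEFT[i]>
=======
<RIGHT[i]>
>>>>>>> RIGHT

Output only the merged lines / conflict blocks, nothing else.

Answer: hotel
alpha
<<<<<<< LEFT
delta
=======
golf
>>>>>>> RIGHT
hotel
alpha
bravo
foxtrot

Derivation:
Final LEFT:  [charlie, alpha, delta, hotel, alpha, bravo, foxtrot]
Final RIGHT: [hotel, bravo, golf, alpha, alpha, bravo, foxtrot]
i=0: L=charlie=BASE, R=hotel -> take RIGHT -> hotel
i=1: L=alpha, R=bravo=BASE -> take LEFT -> alpha
i=2: BASE=foxtrot L=delta R=golf all differ -> CONFLICT
i=3: L=hotel, R=alpha=BASE -> take LEFT -> hotel
i=4: L=alpha R=alpha -> agree -> alpha
i=5: L=bravo R=bravo -> agree -> bravo
i=6: L=foxtrot R=foxtrot -> agree -> foxtrot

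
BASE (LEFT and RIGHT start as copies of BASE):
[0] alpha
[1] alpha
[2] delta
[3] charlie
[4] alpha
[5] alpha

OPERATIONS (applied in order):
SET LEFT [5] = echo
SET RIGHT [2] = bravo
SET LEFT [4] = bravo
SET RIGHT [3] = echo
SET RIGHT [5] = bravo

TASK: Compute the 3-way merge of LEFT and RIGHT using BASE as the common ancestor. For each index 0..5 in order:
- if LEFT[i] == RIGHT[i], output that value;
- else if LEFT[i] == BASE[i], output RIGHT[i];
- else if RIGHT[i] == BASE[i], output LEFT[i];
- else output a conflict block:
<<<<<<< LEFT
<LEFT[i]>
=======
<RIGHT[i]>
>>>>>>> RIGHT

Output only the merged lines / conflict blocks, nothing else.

Final LEFT:  [alpha, alpha, delta, charlie, bravo, echo]
Final RIGHT: [alpha, alpha, bravo, echo, alpha, bravo]
i=0: L=alpha R=alpha -> agree -> alpha
i=1: L=alpha R=alpha -> agree -> alpha
i=2: L=delta=BASE, R=bravo -> take RIGHT -> bravo
i=3: L=charlie=BASE, R=echo -> take RIGHT -> echo
i=4: L=bravo, R=alpha=BASE -> take LEFT -> bravo
i=5: BASE=alpha L=echo R=bravo all differ -> CONFLICT

Answer: alpha
alpha
bravo
echo
bravo
<<<<<<< LEFT
echo
=======
bravo
>>>>>>> RIGHT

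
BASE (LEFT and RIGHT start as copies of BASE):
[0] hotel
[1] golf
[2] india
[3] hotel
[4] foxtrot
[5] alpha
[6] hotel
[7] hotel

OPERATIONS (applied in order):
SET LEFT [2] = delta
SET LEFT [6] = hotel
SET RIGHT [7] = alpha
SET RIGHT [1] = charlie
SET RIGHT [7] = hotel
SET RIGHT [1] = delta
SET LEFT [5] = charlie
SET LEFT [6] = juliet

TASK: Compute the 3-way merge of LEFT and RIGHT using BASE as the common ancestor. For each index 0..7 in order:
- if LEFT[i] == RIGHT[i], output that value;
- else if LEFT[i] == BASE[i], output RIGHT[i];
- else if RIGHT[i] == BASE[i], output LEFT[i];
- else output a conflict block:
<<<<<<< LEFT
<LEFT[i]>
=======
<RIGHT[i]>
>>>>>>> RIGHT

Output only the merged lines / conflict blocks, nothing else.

Final LEFT:  [hotel, golf, delta, hotel, foxtrot, charlie, juliet, hotel]
Final RIGHT: [hotel, delta, india, hotel, foxtrot, alpha, hotel, hotel]
i=0: L=hotel R=hotel -> agree -> hotel
i=1: L=golf=BASE, R=delta -> take RIGHT -> delta
i=2: L=delta, R=india=BASE -> take LEFT -> delta
i=3: L=hotel R=hotel -> agree -> hotel
i=4: L=foxtrot R=foxtrot -> agree -> foxtrot
i=5: L=charlie, R=alpha=BASE -> take LEFT -> charlie
i=6: L=juliet, R=hotel=BASE -> take LEFT -> juliet
i=7: L=hotel R=hotel -> agree -> hotel

Answer: hotel
delta
delta
hotel
foxtrot
charlie
juliet
hotel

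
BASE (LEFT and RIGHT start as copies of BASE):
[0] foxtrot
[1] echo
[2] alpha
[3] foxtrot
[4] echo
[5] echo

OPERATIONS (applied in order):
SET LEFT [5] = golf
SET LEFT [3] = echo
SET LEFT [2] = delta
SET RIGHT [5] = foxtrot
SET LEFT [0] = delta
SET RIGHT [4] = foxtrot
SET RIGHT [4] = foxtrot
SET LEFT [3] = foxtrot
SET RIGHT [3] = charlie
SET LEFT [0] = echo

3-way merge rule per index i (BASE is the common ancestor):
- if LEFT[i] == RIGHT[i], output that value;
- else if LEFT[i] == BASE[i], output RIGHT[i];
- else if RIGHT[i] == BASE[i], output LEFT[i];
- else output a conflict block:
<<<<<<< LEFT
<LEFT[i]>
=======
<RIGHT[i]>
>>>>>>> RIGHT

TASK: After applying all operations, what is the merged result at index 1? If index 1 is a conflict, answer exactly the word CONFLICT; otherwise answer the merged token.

Answer: echo

Derivation:
Final LEFT:  [echo, echo, delta, foxtrot, echo, golf]
Final RIGHT: [foxtrot, echo, alpha, charlie, foxtrot, foxtrot]
i=0: L=echo, R=foxtrot=BASE -> take LEFT -> echo
i=1: L=echo R=echo -> agree -> echo
i=2: L=delta, R=alpha=BASE -> take LEFT -> delta
i=3: L=foxtrot=BASE, R=charlie -> take RIGHT -> charlie
i=4: L=echo=BASE, R=foxtrot -> take RIGHT -> foxtrot
i=5: BASE=echo L=golf R=foxtrot all differ -> CONFLICT
Index 1 -> echo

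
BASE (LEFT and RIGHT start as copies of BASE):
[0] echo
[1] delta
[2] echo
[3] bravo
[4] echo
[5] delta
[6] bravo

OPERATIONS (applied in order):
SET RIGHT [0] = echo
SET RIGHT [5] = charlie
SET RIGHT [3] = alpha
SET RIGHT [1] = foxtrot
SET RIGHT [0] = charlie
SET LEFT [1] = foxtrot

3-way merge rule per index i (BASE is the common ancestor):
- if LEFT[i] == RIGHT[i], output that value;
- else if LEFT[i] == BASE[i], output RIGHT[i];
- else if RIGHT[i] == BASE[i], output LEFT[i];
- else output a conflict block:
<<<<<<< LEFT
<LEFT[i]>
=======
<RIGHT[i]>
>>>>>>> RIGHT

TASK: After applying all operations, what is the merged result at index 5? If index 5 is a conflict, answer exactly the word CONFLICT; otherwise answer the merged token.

Answer: charlie

Derivation:
Final LEFT:  [echo, foxtrot, echo, bravo, echo, delta, bravo]
Final RIGHT: [charlie, foxtrot, echo, alpha, echo, charlie, bravo]
i=0: L=echo=BASE, R=charlie -> take RIGHT -> charlie
i=1: L=foxtrot R=foxtrot -> agree -> foxtrot
i=2: L=echo R=echo -> agree -> echo
i=3: L=bravo=BASE, R=alpha -> take RIGHT -> alpha
i=4: L=echo R=echo -> agree -> echo
i=5: L=delta=BASE, R=charlie -> take RIGHT -> charlie
i=6: L=bravo R=bravo -> agree -> bravo
Index 5 -> charlie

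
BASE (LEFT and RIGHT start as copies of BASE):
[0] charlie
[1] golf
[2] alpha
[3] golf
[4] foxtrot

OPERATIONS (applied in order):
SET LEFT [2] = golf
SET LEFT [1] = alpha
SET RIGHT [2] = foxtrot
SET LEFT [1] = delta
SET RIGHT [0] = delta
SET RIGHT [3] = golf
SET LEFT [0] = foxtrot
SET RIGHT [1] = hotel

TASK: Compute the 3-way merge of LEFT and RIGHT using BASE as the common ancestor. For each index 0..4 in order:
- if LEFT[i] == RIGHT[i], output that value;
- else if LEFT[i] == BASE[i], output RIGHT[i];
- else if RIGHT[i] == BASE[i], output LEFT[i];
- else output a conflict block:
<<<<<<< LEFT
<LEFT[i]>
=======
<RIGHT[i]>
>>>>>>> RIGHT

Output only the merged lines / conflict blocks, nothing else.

Answer: <<<<<<< LEFT
foxtrot
=======
delta
>>>>>>> RIGHT
<<<<<<< LEFT
delta
=======
hotel
>>>>>>> RIGHT
<<<<<<< LEFT
golf
=======
foxtrot
>>>>>>> RIGHT
golf
foxtrot

Derivation:
Final LEFT:  [foxtrot, delta, golf, golf, foxtrot]
Final RIGHT: [delta, hotel, foxtrot, golf, foxtrot]
i=0: BASE=charlie L=foxtrot R=delta all differ -> CONFLICT
i=1: BASE=golf L=delta R=hotel all differ -> CONFLICT
i=2: BASE=alpha L=golf R=foxtrot all differ -> CONFLICT
i=3: L=golf R=golf -> agree -> golf
i=4: L=foxtrot R=foxtrot -> agree -> foxtrot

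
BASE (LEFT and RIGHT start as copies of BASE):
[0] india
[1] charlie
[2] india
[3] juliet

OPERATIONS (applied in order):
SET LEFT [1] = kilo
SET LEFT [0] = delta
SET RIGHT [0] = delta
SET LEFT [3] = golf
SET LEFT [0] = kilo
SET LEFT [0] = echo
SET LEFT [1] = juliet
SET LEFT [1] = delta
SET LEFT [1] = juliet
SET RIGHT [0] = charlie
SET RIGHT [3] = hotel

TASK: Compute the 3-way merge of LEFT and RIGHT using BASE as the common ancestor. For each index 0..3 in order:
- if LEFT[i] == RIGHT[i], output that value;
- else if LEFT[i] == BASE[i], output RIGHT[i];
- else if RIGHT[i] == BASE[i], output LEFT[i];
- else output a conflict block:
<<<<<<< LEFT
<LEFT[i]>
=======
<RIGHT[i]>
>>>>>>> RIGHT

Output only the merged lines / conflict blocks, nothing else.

Answer: <<<<<<< LEFT
echo
=======
charlie
>>>>>>> RIGHT
juliet
india
<<<<<<< LEFT
golf
=======
hotel
>>>>>>> RIGHT

Derivation:
Final LEFT:  [echo, juliet, india, golf]
Final RIGHT: [charlie, charlie, india, hotel]
i=0: BASE=india L=echo R=charlie all differ -> CONFLICT
i=1: L=juliet, R=charlie=BASE -> take LEFT -> juliet
i=2: L=india R=india -> agree -> india
i=3: BASE=juliet L=golf R=hotel all differ -> CONFLICT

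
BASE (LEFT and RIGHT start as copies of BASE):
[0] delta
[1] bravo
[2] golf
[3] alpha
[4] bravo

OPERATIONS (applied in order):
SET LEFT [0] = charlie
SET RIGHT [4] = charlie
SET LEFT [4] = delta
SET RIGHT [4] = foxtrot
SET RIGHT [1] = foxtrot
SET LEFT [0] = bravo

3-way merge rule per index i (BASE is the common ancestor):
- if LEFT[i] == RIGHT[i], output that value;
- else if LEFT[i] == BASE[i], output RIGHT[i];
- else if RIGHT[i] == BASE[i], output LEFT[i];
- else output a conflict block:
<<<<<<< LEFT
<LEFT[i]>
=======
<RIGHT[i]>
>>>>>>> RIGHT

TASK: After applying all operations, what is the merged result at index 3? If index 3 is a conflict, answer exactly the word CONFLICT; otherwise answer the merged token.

Final LEFT:  [bravo, bravo, golf, alpha, delta]
Final RIGHT: [delta, foxtrot, golf, alpha, foxtrot]
i=0: L=bravo, R=delta=BASE -> take LEFT -> bravo
i=1: L=bravo=BASE, R=foxtrot -> take RIGHT -> foxtrot
i=2: L=golf R=golf -> agree -> golf
i=3: L=alpha R=alpha -> agree -> alpha
i=4: BASE=bravo L=delta R=foxtrot all differ -> CONFLICT
Index 3 -> alpha

Answer: alpha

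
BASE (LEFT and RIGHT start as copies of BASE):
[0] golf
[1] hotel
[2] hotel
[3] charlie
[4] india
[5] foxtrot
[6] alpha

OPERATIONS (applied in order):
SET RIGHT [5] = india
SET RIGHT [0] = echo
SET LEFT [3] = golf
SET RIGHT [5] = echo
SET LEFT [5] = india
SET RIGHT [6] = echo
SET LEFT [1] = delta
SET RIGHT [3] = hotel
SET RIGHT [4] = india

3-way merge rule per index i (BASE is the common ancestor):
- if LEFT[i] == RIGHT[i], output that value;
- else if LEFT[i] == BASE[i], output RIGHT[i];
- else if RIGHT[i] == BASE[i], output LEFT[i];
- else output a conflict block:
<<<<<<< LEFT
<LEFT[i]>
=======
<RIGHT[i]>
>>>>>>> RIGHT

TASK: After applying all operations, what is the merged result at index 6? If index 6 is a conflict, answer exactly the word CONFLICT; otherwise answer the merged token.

Final LEFT:  [golf, delta, hotel, golf, india, india, alpha]
Final RIGHT: [echo, hotel, hotel, hotel, india, echo, echo]
i=0: L=golf=BASE, R=echo -> take RIGHT -> echo
i=1: L=delta, R=hotel=BASE -> take LEFT -> delta
i=2: L=hotel R=hotel -> agree -> hotel
i=3: BASE=charlie L=golf R=hotel all differ -> CONFLICT
i=4: L=india R=india -> agree -> india
i=5: BASE=foxtrot L=india R=echo all differ -> CONFLICT
i=6: L=alpha=BASE, R=echo -> take RIGHT -> echo
Index 6 -> echo

Answer: echo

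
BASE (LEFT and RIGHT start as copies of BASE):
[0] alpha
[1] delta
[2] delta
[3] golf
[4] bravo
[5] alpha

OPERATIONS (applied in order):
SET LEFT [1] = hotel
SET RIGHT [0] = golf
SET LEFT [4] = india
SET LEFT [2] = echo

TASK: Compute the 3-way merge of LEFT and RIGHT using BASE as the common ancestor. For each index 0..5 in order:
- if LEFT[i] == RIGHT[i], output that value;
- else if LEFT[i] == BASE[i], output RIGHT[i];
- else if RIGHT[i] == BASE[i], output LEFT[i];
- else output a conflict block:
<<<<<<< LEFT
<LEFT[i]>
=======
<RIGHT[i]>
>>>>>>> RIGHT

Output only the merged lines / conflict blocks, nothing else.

Final LEFT:  [alpha, hotel, echo, golf, india, alpha]
Final RIGHT: [golf, delta, delta, golf, bravo, alpha]
i=0: L=alpha=BASE, R=golf -> take RIGHT -> golf
i=1: L=hotel, R=delta=BASE -> take LEFT -> hotel
i=2: L=echo, R=delta=BASE -> take LEFT -> echo
i=3: L=golf R=golf -> agree -> golf
i=4: L=india, R=bravo=BASE -> take LEFT -> india
i=5: L=alpha R=alpha -> agree -> alpha

Answer: golf
hotel
echo
golf
india
alpha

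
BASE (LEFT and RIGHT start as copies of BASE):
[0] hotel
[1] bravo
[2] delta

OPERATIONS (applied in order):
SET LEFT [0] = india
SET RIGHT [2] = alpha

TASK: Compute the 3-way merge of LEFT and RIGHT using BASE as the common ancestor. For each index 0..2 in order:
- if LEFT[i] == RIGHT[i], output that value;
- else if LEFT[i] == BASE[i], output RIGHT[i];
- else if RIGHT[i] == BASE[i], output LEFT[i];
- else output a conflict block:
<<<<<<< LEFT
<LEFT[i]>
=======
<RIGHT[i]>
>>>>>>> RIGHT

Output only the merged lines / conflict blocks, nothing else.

Answer: india
bravo
alpha

Derivation:
Final LEFT:  [india, bravo, delta]
Final RIGHT: [hotel, bravo, alpha]
i=0: L=india, R=hotel=BASE -> take LEFT -> india
i=1: L=bravo R=bravo -> agree -> bravo
i=2: L=delta=BASE, R=alpha -> take RIGHT -> alpha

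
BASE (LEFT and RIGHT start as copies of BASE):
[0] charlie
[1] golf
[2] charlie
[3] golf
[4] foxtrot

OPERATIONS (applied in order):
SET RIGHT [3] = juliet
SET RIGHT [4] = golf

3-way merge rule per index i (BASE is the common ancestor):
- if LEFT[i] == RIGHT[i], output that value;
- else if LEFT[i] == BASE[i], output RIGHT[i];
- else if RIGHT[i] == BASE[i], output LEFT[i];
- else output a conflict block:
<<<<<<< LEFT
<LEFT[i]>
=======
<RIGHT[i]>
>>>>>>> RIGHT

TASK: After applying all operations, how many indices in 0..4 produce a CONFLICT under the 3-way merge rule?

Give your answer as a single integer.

Answer: 0

Derivation:
Final LEFT:  [charlie, golf, charlie, golf, foxtrot]
Final RIGHT: [charlie, golf, charlie, juliet, golf]
i=0: L=charlie R=charlie -> agree -> charlie
i=1: L=golf R=golf -> agree -> golf
i=2: L=charlie R=charlie -> agree -> charlie
i=3: L=golf=BASE, R=juliet -> take RIGHT -> juliet
i=4: L=foxtrot=BASE, R=golf -> take RIGHT -> golf
Conflict count: 0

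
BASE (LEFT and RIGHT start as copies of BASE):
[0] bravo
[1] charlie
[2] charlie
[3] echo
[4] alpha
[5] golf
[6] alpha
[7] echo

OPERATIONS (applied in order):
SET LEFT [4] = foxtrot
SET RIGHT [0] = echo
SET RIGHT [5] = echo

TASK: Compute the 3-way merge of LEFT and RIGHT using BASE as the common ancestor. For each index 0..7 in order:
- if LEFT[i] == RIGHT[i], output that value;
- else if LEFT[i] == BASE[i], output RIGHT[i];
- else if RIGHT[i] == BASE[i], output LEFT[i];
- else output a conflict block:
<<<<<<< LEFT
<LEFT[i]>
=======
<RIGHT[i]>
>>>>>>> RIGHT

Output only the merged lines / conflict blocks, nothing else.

Answer: echo
charlie
charlie
echo
foxtrot
echo
alpha
echo

Derivation:
Final LEFT:  [bravo, charlie, charlie, echo, foxtrot, golf, alpha, echo]
Final RIGHT: [echo, charlie, charlie, echo, alpha, echo, alpha, echo]
i=0: L=bravo=BASE, R=echo -> take RIGHT -> echo
i=1: L=charlie R=charlie -> agree -> charlie
i=2: L=charlie R=charlie -> agree -> charlie
i=3: L=echo R=echo -> agree -> echo
i=4: L=foxtrot, R=alpha=BASE -> take LEFT -> foxtrot
i=5: L=golf=BASE, R=echo -> take RIGHT -> echo
i=6: L=alpha R=alpha -> agree -> alpha
i=7: L=echo R=echo -> agree -> echo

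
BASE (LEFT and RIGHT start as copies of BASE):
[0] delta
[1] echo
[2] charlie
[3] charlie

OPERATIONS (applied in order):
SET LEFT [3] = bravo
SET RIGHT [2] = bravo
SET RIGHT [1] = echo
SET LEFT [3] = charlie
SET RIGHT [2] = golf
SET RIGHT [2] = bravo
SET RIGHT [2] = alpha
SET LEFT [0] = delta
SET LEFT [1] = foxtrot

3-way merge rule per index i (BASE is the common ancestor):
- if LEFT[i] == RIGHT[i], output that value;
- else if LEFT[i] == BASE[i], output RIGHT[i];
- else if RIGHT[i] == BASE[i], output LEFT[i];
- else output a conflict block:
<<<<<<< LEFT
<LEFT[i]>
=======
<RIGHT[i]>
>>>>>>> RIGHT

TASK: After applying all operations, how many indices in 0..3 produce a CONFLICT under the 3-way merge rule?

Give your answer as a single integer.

Final LEFT:  [delta, foxtrot, charlie, charlie]
Final RIGHT: [delta, echo, alpha, charlie]
i=0: L=delta R=delta -> agree -> delta
i=1: L=foxtrot, R=echo=BASE -> take LEFT -> foxtrot
i=2: L=charlie=BASE, R=alpha -> take RIGHT -> alpha
i=3: L=charlie R=charlie -> agree -> charlie
Conflict count: 0

Answer: 0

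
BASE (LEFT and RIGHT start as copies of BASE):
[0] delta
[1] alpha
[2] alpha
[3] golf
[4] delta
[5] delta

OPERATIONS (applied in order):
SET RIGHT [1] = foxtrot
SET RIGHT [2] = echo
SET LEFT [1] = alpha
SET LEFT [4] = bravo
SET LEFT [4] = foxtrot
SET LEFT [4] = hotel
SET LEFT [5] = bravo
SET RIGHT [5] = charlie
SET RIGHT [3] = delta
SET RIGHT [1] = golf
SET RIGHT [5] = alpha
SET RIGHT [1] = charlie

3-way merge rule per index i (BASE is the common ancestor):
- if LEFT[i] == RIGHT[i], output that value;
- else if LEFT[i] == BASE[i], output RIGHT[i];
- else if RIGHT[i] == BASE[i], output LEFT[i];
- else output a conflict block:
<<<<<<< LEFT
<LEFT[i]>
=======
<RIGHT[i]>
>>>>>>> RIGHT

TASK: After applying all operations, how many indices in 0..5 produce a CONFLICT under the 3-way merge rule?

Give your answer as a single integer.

Final LEFT:  [delta, alpha, alpha, golf, hotel, bravo]
Final RIGHT: [delta, charlie, echo, delta, delta, alpha]
i=0: L=delta R=delta -> agree -> delta
i=1: L=alpha=BASE, R=charlie -> take RIGHT -> charlie
i=2: L=alpha=BASE, R=echo -> take RIGHT -> echo
i=3: L=golf=BASE, R=delta -> take RIGHT -> delta
i=4: L=hotel, R=delta=BASE -> take LEFT -> hotel
i=5: BASE=delta L=bravo R=alpha all differ -> CONFLICT
Conflict count: 1

Answer: 1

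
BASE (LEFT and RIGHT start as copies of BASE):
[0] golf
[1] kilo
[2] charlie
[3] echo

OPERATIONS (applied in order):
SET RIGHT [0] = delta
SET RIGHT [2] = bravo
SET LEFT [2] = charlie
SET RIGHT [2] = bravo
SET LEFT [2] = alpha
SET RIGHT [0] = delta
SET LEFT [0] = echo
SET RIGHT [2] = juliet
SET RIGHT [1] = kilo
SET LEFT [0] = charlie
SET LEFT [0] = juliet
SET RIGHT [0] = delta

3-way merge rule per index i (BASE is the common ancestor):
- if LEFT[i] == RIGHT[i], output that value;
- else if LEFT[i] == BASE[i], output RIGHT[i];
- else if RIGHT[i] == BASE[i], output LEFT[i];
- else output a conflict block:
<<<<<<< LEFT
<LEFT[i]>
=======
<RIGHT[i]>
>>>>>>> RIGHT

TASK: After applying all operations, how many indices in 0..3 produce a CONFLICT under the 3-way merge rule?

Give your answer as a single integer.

Answer: 2

Derivation:
Final LEFT:  [juliet, kilo, alpha, echo]
Final RIGHT: [delta, kilo, juliet, echo]
i=0: BASE=golf L=juliet R=delta all differ -> CONFLICT
i=1: L=kilo R=kilo -> agree -> kilo
i=2: BASE=charlie L=alpha R=juliet all differ -> CONFLICT
i=3: L=echo R=echo -> agree -> echo
Conflict count: 2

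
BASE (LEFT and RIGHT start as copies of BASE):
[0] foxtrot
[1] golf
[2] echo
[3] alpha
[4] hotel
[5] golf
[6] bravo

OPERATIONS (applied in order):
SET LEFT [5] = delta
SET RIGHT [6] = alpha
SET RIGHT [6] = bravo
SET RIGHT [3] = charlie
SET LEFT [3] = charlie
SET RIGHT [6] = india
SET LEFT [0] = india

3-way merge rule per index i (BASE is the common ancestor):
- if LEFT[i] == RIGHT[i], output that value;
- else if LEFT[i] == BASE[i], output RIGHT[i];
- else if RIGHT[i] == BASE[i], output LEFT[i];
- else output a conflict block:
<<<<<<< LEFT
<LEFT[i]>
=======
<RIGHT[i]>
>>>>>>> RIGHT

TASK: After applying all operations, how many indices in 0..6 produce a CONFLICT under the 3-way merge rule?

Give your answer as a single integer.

Answer: 0

Derivation:
Final LEFT:  [india, golf, echo, charlie, hotel, delta, bravo]
Final RIGHT: [foxtrot, golf, echo, charlie, hotel, golf, india]
i=0: L=india, R=foxtrot=BASE -> take LEFT -> india
i=1: L=golf R=golf -> agree -> golf
i=2: L=echo R=echo -> agree -> echo
i=3: L=charlie R=charlie -> agree -> charlie
i=4: L=hotel R=hotel -> agree -> hotel
i=5: L=delta, R=golf=BASE -> take LEFT -> delta
i=6: L=bravo=BASE, R=india -> take RIGHT -> india
Conflict count: 0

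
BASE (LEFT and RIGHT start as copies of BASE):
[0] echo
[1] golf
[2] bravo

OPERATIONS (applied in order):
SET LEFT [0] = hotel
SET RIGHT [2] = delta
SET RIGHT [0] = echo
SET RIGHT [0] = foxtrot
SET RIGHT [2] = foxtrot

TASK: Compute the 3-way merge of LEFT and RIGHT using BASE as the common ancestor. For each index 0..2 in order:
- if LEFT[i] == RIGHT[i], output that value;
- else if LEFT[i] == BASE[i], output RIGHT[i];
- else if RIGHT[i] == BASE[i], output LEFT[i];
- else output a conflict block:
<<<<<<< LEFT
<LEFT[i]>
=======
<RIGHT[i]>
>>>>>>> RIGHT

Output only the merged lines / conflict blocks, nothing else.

Final LEFT:  [hotel, golf, bravo]
Final RIGHT: [foxtrot, golf, foxtrot]
i=0: BASE=echo L=hotel R=foxtrot all differ -> CONFLICT
i=1: L=golf R=golf -> agree -> golf
i=2: L=bravo=BASE, R=foxtrot -> take RIGHT -> foxtrot

Answer: <<<<<<< LEFT
hotel
=======
foxtrot
>>>>>>> RIGHT
golf
foxtrot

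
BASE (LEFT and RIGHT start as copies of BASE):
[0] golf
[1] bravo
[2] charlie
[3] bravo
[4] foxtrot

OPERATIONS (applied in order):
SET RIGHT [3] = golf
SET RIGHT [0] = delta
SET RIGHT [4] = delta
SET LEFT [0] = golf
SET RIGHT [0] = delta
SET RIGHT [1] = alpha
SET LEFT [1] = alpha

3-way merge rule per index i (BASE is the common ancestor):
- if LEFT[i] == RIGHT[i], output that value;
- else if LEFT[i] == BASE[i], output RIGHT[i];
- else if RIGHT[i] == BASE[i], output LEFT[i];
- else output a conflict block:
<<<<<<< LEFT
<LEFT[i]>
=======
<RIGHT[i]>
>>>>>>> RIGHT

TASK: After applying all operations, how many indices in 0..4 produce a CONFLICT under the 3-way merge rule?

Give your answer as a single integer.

Final LEFT:  [golf, alpha, charlie, bravo, foxtrot]
Final RIGHT: [delta, alpha, charlie, golf, delta]
i=0: L=golf=BASE, R=delta -> take RIGHT -> delta
i=1: L=alpha R=alpha -> agree -> alpha
i=2: L=charlie R=charlie -> agree -> charlie
i=3: L=bravo=BASE, R=golf -> take RIGHT -> golf
i=4: L=foxtrot=BASE, R=delta -> take RIGHT -> delta
Conflict count: 0

Answer: 0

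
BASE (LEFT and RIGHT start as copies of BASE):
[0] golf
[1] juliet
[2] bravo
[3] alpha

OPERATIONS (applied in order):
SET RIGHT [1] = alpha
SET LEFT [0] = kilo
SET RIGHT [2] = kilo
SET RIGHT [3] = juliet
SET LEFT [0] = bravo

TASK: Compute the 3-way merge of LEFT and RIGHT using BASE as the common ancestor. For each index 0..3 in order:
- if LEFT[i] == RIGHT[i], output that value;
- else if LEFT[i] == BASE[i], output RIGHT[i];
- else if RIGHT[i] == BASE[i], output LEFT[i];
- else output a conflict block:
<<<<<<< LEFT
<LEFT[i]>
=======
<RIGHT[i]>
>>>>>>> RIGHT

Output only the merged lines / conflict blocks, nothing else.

Final LEFT:  [bravo, juliet, bravo, alpha]
Final RIGHT: [golf, alpha, kilo, juliet]
i=0: L=bravo, R=golf=BASE -> take LEFT -> bravo
i=1: L=juliet=BASE, R=alpha -> take RIGHT -> alpha
i=2: L=bravo=BASE, R=kilo -> take RIGHT -> kilo
i=3: L=alpha=BASE, R=juliet -> take RIGHT -> juliet

Answer: bravo
alpha
kilo
juliet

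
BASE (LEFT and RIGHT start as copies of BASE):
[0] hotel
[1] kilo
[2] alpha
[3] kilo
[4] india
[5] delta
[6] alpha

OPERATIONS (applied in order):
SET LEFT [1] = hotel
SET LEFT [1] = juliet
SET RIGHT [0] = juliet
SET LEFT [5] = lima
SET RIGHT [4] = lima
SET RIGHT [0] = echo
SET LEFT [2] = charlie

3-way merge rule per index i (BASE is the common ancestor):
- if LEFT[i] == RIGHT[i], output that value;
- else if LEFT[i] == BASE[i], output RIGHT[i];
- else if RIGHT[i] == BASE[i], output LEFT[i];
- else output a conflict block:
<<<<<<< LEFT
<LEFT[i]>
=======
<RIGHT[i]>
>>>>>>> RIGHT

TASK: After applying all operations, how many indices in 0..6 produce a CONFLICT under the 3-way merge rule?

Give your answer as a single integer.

Answer: 0

Derivation:
Final LEFT:  [hotel, juliet, charlie, kilo, india, lima, alpha]
Final RIGHT: [echo, kilo, alpha, kilo, lima, delta, alpha]
i=0: L=hotel=BASE, R=echo -> take RIGHT -> echo
i=1: L=juliet, R=kilo=BASE -> take LEFT -> juliet
i=2: L=charlie, R=alpha=BASE -> take LEFT -> charlie
i=3: L=kilo R=kilo -> agree -> kilo
i=4: L=india=BASE, R=lima -> take RIGHT -> lima
i=5: L=lima, R=delta=BASE -> take LEFT -> lima
i=6: L=alpha R=alpha -> agree -> alpha
Conflict count: 0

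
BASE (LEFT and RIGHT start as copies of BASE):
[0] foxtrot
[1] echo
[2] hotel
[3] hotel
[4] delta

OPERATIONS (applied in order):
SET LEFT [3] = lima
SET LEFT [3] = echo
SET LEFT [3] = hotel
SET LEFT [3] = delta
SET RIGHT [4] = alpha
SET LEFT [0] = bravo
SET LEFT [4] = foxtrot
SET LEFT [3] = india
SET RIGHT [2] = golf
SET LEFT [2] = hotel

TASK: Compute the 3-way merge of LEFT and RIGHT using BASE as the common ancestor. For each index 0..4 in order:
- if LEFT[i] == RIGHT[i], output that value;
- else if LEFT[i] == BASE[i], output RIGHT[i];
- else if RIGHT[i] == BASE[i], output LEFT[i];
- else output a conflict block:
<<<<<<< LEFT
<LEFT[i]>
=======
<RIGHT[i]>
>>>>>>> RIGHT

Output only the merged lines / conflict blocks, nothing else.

Final LEFT:  [bravo, echo, hotel, india, foxtrot]
Final RIGHT: [foxtrot, echo, golf, hotel, alpha]
i=0: L=bravo, R=foxtrot=BASE -> take LEFT -> bravo
i=1: L=echo R=echo -> agree -> echo
i=2: L=hotel=BASE, R=golf -> take RIGHT -> golf
i=3: L=india, R=hotel=BASE -> take LEFT -> india
i=4: BASE=delta L=foxtrot R=alpha all differ -> CONFLICT

Answer: bravo
echo
golf
india
<<<<<<< LEFT
foxtrot
=======
alpha
>>>>>>> RIGHT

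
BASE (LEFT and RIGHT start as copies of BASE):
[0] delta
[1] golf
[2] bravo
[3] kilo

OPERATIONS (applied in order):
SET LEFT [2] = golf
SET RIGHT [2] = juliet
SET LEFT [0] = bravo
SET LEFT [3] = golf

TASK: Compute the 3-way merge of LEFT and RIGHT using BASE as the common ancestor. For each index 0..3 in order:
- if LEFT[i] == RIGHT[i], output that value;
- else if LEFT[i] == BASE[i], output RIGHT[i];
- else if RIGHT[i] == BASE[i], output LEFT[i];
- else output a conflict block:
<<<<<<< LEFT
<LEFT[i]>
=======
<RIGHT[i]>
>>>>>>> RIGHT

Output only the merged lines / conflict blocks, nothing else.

Final LEFT:  [bravo, golf, golf, golf]
Final RIGHT: [delta, golf, juliet, kilo]
i=0: L=bravo, R=delta=BASE -> take LEFT -> bravo
i=1: L=golf R=golf -> agree -> golf
i=2: BASE=bravo L=golf R=juliet all differ -> CONFLICT
i=3: L=golf, R=kilo=BASE -> take LEFT -> golf

Answer: bravo
golf
<<<<<<< LEFT
golf
=======
juliet
>>>>>>> RIGHT
golf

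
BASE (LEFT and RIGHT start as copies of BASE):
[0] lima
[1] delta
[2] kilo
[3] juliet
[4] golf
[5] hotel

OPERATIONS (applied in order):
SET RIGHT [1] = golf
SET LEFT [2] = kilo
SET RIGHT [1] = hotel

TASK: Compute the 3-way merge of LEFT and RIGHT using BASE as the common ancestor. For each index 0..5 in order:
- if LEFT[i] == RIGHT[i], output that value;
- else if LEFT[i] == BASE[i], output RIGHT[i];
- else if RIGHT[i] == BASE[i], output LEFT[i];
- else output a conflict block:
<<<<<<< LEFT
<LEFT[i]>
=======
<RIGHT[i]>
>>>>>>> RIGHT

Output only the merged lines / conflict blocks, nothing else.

Answer: lima
hotel
kilo
juliet
golf
hotel

Derivation:
Final LEFT:  [lima, delta, kilo, juliet, golf, hotel]
Final RIGHT: [lima, hotel, kilo, juliet, golf, hotel]
i=0: L=lima R=lima -> agree -> lima
i=1: L=delta=BASE, R=hotel -> take RIGHT -> hotel
i=2: L=kilo R=kilo -> agree -> kilo
i=3: L=juliet R=juliet -> agree -> juliet
i=4: L=golf R=golf -> agree -> golf
i=5: L=hotel R=hotel -> agree -> hotel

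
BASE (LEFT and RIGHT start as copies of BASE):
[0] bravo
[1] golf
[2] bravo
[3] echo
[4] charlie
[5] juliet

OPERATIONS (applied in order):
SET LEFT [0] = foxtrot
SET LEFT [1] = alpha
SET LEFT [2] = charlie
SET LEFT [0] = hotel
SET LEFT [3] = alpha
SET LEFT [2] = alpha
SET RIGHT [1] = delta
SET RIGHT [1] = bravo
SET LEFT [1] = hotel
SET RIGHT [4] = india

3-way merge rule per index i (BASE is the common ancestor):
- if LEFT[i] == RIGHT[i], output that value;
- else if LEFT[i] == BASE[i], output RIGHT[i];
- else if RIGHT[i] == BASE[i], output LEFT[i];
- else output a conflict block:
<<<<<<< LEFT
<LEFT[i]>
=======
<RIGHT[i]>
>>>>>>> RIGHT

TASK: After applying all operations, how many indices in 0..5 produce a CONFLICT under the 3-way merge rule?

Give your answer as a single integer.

Final LEFT:  [hotel, hotel, alpha, alpha, charlie, juliet]
Final RIGHT: [bravo, bravo, bravo, echo, india, juliet]
i=0: L=hotel, R=bravo=BASE -> take LEFT -> hotel
i=1: BASE=golf L=hotel R=bravo all differ -> CONFLICT
i=2: L=alpha, R=bravo=BASE -> take LEFT -> alpha
i=3: L=alpha, R=echo=BASE -> take LEFT -> alpha
i=4: L=charlie=BASE, R=india -> take RIGHT -> india
i=5: L=juliet R=juliet -> agree -> juliet
Conflict count: 1

Answer: 1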